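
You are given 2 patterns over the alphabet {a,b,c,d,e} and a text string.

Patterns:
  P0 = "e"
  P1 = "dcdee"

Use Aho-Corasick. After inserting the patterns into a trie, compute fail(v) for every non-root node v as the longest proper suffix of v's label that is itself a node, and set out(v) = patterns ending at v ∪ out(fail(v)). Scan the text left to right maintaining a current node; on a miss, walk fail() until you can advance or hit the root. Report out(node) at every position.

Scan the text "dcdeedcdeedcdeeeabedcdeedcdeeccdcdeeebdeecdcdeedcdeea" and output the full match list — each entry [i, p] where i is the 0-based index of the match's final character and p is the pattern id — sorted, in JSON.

Construct AC machine:
Trie nodes:
  n0 'ε': d→2 e→1
  n1 'e': ·  ←P0
  n2 'd': c→3
  n3 'dc': d→4
  n4 'dcd': e→5
  n5 'dcde': e→6
  n6 'dcdee': ·  ←P1

BFS fail/out derivation:
  n1('e'): parent n0 fail=0; on 'e' 0 → fail=0;  out {0}∪∅={0}
  n2('d'): parent n0 fail=0; on 'd' 0 → fail=0;  out ∅∪∅=∅
  n3('dc'): parent n2 fail=0; on 'c' 0 → fail=0;  out ∅∪∅=∅
  n4('dcd'): parent n3 fail=0; on 'd' 0 → fail=2;  out ∅∪∅=∅
  n5('dcde'): parent n4 fail=2; on 'e' 2→0 → fail=1;  out ∅∪{0}={0}
  n6('dcdee'): parent n5 fail=1; on 'e' 1→0 → fail=1;  out {1}∪{0}={0,1}

Text stream:
pos 0 'd': at 2
pos 1 'c': at 3
pos 2 'd': at 4
pos 3 'e': at 5  emit P0@[3:3]
pos 4 'e': at 6  emit P0@[4:4],P1@[0:4]
pos 5 'd': at 2 (via fail)
pos 6 'c': at 3
pos 7 'd': at 4
pos 8 'e': at 5  emit P0@[8:8]
pos 9 'e': at 6  emit P0@[9:9],P1@[5:9]
pos 10 'd': at 2 (via fail)
pos 11 'c': at 3
pos 12 'd': at 4
pos 13 'e': at 5  emit P0@[13:13]
pos 14 'e': at 6  emit P0@[14:14],P1@[10:14]
pos 15 'e': at 1 (via fail)  emit P0@[15:15]
pos 16 'a': at 0 (via fail)
pos 17 'b': at 0
pos 18 'e': at 1  emit P0@[18:18]
pos 19 'd': at 2 (via fail)
pos 20 'c': at 3
pos 21 'd': at 4
pos 22 'e': at 5  emit P0@[22:22]
pos 23 'e': at 6  emit P0@[23:23],P1@[19:23]
pos 24 'd': at 2 (via fail)
pos 25 'c': at 3
pos 26 'd': at 4
pos 27 'e': at 5  emit P0@[27:27]
pos 28 'e': at 6  emit P0@[28:28],P1@[24:28]
pos 29 'c': at 0 (via fail)
pos 30 'c': at 0
pos 31 'd': at 2
pos 32 'c': at 3
pos 33 'd': at 4
pos 34 'e': at 5  emit P0@[34:34]
pos 35 'e': at 6  emit P0@[35:35],P1@[31:35]
pos 36 'e': at 1 (via fail)  emit P0@[36:36]
pos 37 'b': at 0 (via fail)
pos 38 'd': at 2
pos 39 'e': at 1 (via fail)  emit P0@[39:39]
pos 40 'e': at 1 (via fail)  emit P0@[40:40]
pos 41 'c': at 0 (via fail)
pos 42 'd': at 2
pos 43 'c': at 3
pos 44 'd': at 4
pos 45 'e': at 5  emit P0@[45:45]
pos 46 'e': at 6  emit P0@[46:46],P1@[42:46]
pos 47 'd': at 2 (via fail)
pos 48 'c': at 3
pos 49 'd': at 4
pos 50 'e': at 5  emit P0@[50:50]
pos 51 'e': at 6  emit P0@[51:51],P1@[47:51]
pos 52 'a': at 0 (via fail)

All matches (sorted): [[3,0],[4,0],[4,1],[8,0],[9,0],[9,1],[13,0],[14,0],[14,1],[15,0],[18,0],[22,0],[23,0],[23,1],[27,0],[28,0],[28,1],[34,0],[35,0],[35,1],[36,0],[39,0],[40,0],[45,0],[46,0],[46,1],[50,0],[51,0],[51,1]]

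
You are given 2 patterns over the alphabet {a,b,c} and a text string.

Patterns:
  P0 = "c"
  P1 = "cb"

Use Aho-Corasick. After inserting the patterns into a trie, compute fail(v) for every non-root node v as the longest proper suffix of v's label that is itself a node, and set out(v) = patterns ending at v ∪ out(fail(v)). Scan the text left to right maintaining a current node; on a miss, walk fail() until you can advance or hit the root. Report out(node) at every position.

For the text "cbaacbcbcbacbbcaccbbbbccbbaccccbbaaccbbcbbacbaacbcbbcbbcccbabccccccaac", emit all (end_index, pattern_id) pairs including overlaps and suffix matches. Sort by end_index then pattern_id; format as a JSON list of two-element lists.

Build:
Trie (insert patterns):
  n0 'ε': c→1
  n1 'c': b→2  [P0 ends]
  n2 'cb': ·  [P1 ends]

Failure links (BFS by depth):
  fail(1) 'c': from fail(0)=0 chase 'c': 0 ⇒ 0;  out={0}∪out(0)={0}
  fail(2) 'cb': from fail(1)=0 chase 'b': 0 ⇒ 0;  out={1}∪out(0)={1}

Text stream:
pos 0 'c': at 1  → match P0@[0:0]
pos 1 'b': at 2  → match P1@[0:1]
pos 2 'a': at 0 (via fail)
pos 3 'a': at 0
pos 4 'c': at 1  → match P0@[4:4]
pos 5 'b': at 2  → match P1@[4:5]
pos 6 'c': at 1 (via fail)  → match P0@[6:6]
pos 7 'b': at 2  → match P1@[6:7]
pos 8 'c': at 1 (via fail)  → match P0@[8:8]
pos 9 'b': at 2  → match P1@[8:9]
pos 10 'a': at 0 (via fail)
pos 11 'c': at 1  → match P0@[11:11]
pos 12 'b': at 2  → match P1@[11:12]
pos 13 'b': at 0 (via fail)
pos 14 'c': at 1  → match P0@[14:14]
pos 15 'a': at 0 (via fail)
pos 16 'c': at 1  → match P0@[16:16]
pos 17 'c': at 1 (via fail)  → match P0@[17:17]
pos 18 'b': at 2  → match P1@[17:18]
pos 19 'b': at 0 (via fail)
pos 20 'b': at 0
pos 21 'b': at 0
pos 22 'c': at 1  → match P0@[22:22]
pos 23 'c': at 1 (via fail)  → match P0@[23:23]
pos 24 'b': at 2  → match P1@[23:24]
pos 25 'b': at 0 (via fail)
pos 26 'a': at 0
pos 27 'c': at 1  → match P0@[27:27]
pos 28 'c': at 1 (via fail)  → match P0@[28:28]
pos 29 'c': at 1 (via fail)  → match P0@[29:29]
pos 30 'c': at 1 (via fail)  → match P0@[30:30]
pos 31 'b': at 2  → match P1@[30:31]
pos 32 'b': at 0 (via fail)
pos 33 'a': at 0
pos 34 'a': at 0
pos 35 'c': at 1  → match P0@[35:35]
pos 36 'c': at 1 (via fail)  → match P0@[36:36]
pos 37 'b': at 2  → match P1@[36:37]
pos 38 'b': at 0 (via fail)
pos 39 'c': at 1  → match P0@[39:39]
pos 40 'b': at 2  → match P1@[39:40]
pos 41 'b': at 0 (via fail)
pos 42 'a': at 0
pos 43 'c': at 1  → match P0@[43:43]
pos 44 'b': at 2  → match P1@[43:44]
pos 45 'a': at 0 (via fail)
pos 46 'a': at 0
pos 47 'c': at 1  → match P0@[47:47]
pos 48 'b': at 2  → match P1@[47:48]
pos 49 'c': at 1 (via fail)  → match P0@[49:49]
pos 50 'b': at 2  → match P1@[49:50]
pos 51 'b': at 0 (via fail)
pos 52 'c': at 1  → match P0@[52:52]
pos 53 'b': at 2  → match P1@[52:53]
pos 54 'b': at 0 (via fail)
pos 55 'c': at 1  → match P0@[55:55]
pos 56 'c': at 1 (via fail)  → match P0@[56:56]
pos 57 'c': at 1 (via fail)  → match P0@[57:57]
pos 58 'b': at 2  → match P1@[57:58]
pos 59 'a': at 0 (via fail)
pos 60 'b': at 0
pos 61 'c': at 1  → match P0@[61:61]
pos 62 'c': at 1 (via fail)  → match P0@[62:62]
pos 63 'c': at 1 (via fail)  → match P0@[63:63]
pos 64 'c': at 1 (via fail)  → match P0@[64:64]
pos 65 'c': at 1 (via fail)  → match P0@[65:65]
pos 66 'c': at 1 (via fail)  → match P0@[66:66]
pos 67 'a': at 0 (via fail)
pos 68 'a': at 0
pos 69 'c': at 1  → match P0@[69:69]

All matches (sorted): [[0,0],[1,1],[4,0],[5,1],[6,0],[7,1],[8,0],[9,1],[11,0],[12,1],[14,0],[16,0],[17,0],[18,1],[22,0],[23,0],[24,1],[27,0],[28,0],[29,0],[30,0],[31,1],[35,0],[36,0],[37,1],[39,0],[40,1],[43,0],[44,1],[47,0],[48,1],[49,0],[50,1],[52,0],[53,1],[55,0],[56,0],[57,0],[58,1],[61,0],[62,0],[63,0],[64,0],[65,0],[66,0],[69,0]]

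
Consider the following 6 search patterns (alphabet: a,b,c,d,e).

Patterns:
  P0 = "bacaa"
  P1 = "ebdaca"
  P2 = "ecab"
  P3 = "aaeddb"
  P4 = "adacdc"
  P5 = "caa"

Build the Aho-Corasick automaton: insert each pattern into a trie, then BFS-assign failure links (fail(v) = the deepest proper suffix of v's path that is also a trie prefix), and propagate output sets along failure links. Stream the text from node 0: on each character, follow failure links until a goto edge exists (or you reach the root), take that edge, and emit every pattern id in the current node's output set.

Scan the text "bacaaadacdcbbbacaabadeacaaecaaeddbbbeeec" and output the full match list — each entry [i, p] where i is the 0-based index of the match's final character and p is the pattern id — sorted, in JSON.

Build:
Trie (insert patterns):
  n0 'ε': a→15 b→1 c→26 e→6
  n1 'b': a→2
  n2 'ba': c→3
  n3 'bac': a→4
  n4 'baca': a→5
  n5 'bacaa': ·  [P0 ends]
  n6 'e': b→7 c→12
  n7 'eb': d→8
  n8 'ebd': a→9
  n9 'ebda': c→10
  n10 'ebdac': a→11
  n11 'ebdaca': ·  [P1 ends]
  n12 'ec': a→13
  n13 'eca': b→14
  n14 'ecab': ·  [P2 ends]
  n15 'a': a→16 d→21
  n16 'aa': e→17
  n17 'aae': d→18
  n18 'aaed': d→19
  n19 'aaedd': b→20
  n20 'aaeddb': ·  [P3 ends]
  n21 'ad': a→22
  n22 'ada': c→23
  n23 'adac': d→24
  n24 'adacd': c→25
  n25 'adacdc': ·  [P4 ends]
  n26 'c': a→27
  n27 'ca': a→28
  n28 'caa': ·  [P5 ends]

Failure links (BFS by depth):
  n1('b'): parent n0 fail=0; on 'b' 0 → fail=0;  out ∅∪∅=∅
  n6('e'): parent n0 fail=0; on 'e' 0 → fail=0;  out ∅∪∅=∅
  n15('a'): parent n0 fail=0; on 'a' 0 → fail=0;  out ∅∪∅=∅
  n26('c'): parent n0 fail=0; on 'c' 0 → fail=0;  out ∅∪∅=∅
  n2('ba'): parent n1 fail=0; on 'a' 0 → fail=15;  out ∅∪∅=∅
  n7('eb'): parent n6 fail=0; on 'b' 0 → fail=1;  out ∅∪∅=∅
  n12('ec'): parent n6 fail=0; on 'c' 0 → fail=26;  out ∅∪∅=∅
  n16('aa'): parent n15 fail=0; on 'a' 0 → fail=15;  out ∅∪∅=∅
  n21('ad'): parent n15 fail=0; on 'd' 0 → fail=0;  out ∅∪∅=∅
  n27('ca'): parent n26 fail=0; on 'a' 0 → fail=15;  out ∅∪∅=∅
  n3('bac'): parent n2 fail=15; on 'c' 15→0 → fail=26;  out ∅∪∅=∅
  n8('ebd'): parent n7 fail=1; on 'd' 1→0 → fail=0;  out ∅∪∅=∅
  n13('eca'): parent n12 fail=26; on 'a' 26 → fail=27;  out ∅∪∅=∅
  n17('aae'): parent n16 fail=15; on 'e' 15→0 → fail=6;  out ∅∪∅=∅
  n22('ada'): parent n21 fail=0; on 'a' 0 → fail=15;  out ∅∪∅=∅
  n28('caa'): parent n27 fail=15; on 'a' 15 → fail=16;  out {5}∪∅={5}
  n4('baca'): parent n3 fail=26; on 'a' 26 → fail=27;  out ∅∪∅=∅
  n9('ebda'): parent n8 fail=0; on 'a' 0 → fail=15;  out ∅∪∅=∅
  n14('ecab'): parent n13 fail=27; on 'b' 27→15→0 → fail=1;  out {2}∪∅={2}
  n18('aaed'): parent n17 fail=6; on 'd' 6→0 → fail=0;  out ∅∪∅=∅
  n23('adac'): parent n22 fail=15; on 'c' 15→0 → fail=26;  out ∅∪∅=∅
  n5('bacaa'): parent n4 fail=27; on 'a' 27 → fail=28;  out {0}∪{5}={0,5}
  n10('ebdac'): parent n9 fail=15; on 'c' 15→0 → fail=26;  out ∅∪∅=∅
  n19('aaedd'): parent n18 fail=0; on 'd' 0 → fail=0;  out ∅∪∅=∅
  n24('adacd'): parent n23 fail=26; on 'd' 26→0 → fail=0;  out ∅∪∅=∅
  n11('ebdaca'): parent n10 fail=26; on 'a' 26 → fail=27;  out {1}∪∅={1}
  n20('aaeddb'): parent n19 fail=0; on 'b' 0 → fail=1;  out {3}∪∅={3}
  n25('adacdc'): parent n24 fail=0; on 'c' 0 → fail=26;  out {4}∪∅={4}

Scan:
[0] read 'b'  n0⇒n1
[1] read 'a'  n1⇒n2
[2] read 'c'  n2⇒n3
[3] read 'a'  n3⇒n4
[4] read 'a'  n4⇒n5  → match P0@[0:4],P5@[2:4]
[5] read 'a'  n5⇒n16 (via fail)
[6] read 'd'  n16⇒n21 (via fail)
[7] read 'a'  n21⇒n22
[8] read 'c'  n22⇒n23
[9] read 'd'  n23⇒n24
[10] read 'c'  n24⇒n25  → match P4@[5:10]
[11] read 'b'  n25⇒n1 (via fail)
[12] read 'b'  n1⇒n1 (via fail)
[13] read 'b'  n1⇒n1 (via fail)
[14] read 'a'  n1⇒n2
[15] read 'c'  n2⇒n3
[16] read 'a'  n3⇒n4
[17] read 'a'  n4⇒n5  → match P0@[13:17],P5@[15:17]
[18] read 'b'  n5⇒n1 (via fail)
[19] read 'a'  n1⇒n2
[20] read 'd'  n2⇒n21 (via fail)
[21] read 'e'  n21⇒n6 (via fail)
[22] read 'a'  n6⇒n15 (via fail)
[23] read 'c'  n15⇒n26 (via fail)
[24] read 'a'  n26⇒n27
[25] read 'a'  n27⇒n28  → match P5@[23:25]
[26] read 'e'  n28⇒n17 (via fail)
[27] read 'c'  n17⇒n12 (via fail)
[28] read 'a'  n12⇒n13
[29] read 'a'  n13⇒n28 (via fail)  → match P5@[27:29]
[30] read 'e'  n28⇒n17 (via fail)
[31] read 'd'  n17⇒n18
[32] read 'd'  n18⇒n19
[33] read 'b'  n19⇒n20  → match P3@[28:33]
[34] read 'b'  n20⇒n1 (via fail)
[35] read 'b'  n1⇒n1 (via fail)
[36] read 'e'  n1⇒n6 (via fail)
[37] read 'e'  n6⇒n6 (via fail)
[38] read 'e'  n6⇒n6 (via fail)
[39] read 'c'  n6⇒n12

Matches: [[4,0],[4,5],[10,4],[17,0],[17,5],[25,5],[29,5],[33,3]]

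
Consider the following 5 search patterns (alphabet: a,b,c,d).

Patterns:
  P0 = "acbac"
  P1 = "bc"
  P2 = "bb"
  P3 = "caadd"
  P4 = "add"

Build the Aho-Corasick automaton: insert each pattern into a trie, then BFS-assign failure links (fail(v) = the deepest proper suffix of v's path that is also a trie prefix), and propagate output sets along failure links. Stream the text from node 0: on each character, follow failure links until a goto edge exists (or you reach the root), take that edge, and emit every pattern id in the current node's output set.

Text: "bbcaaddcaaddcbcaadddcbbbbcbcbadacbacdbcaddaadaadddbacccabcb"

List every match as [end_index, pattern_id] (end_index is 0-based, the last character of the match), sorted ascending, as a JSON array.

Build:
Trie (insert patterns):
  0='ε' goto a→1 b→6 c→9
  1='a' goto c→2 d→14
  2='ac' goto b→3
  3='acb' goto a→4
  4='acba' goto c→5
  5='acbac' goto ·  [P0 ends]
  6='b' goto b→8 c→7
  7='bc' goto ·  [P1 ends]
  8='bb' goto ·  [P2 ends]
  9='c' goto a→10
  10='ca' goto a→11
  11='caa' goto d→12
  12='caad' goto d→13
  13='caadd' goto ·  [P3 ends]
  14='ad' goto d→15
  15='add' goto ·  [P4 ends]

Failure links (BFS by depth):
  fail(1) 'a': from fail(0)=0 chase 'a': 0 ⇒ 0;  out=∅∪out(0)=∅
  fail(6) 'b': from fail(0)=0 chase 'b': 0 ⇒ 0;  out=∅∪out(0)=∅
  fail(9) 'c': from fail(0)=0 chase 'c': 0 ⇒ 0;  out=∅∪out(0)=∅
  fail(2) 'ac': from fail(1)=0 chase 'c': 0 ⇒ 9;  out=∅∪out(9)=∅
  fail(7) 'bc': from fail(6)=0 chase 'c': 0 ⇒ 9;  out={1}∪out(9)={1}
  fail(8) 'bb': from fail(6)=0 chase 'b': 0 ⇒ 6;  out={2}∪out(6)={2}
  fail(10) 'ca': from fail(9)=0 chase 'a': 0 ⇒ 1;  out=∅∪out(1)=∅
  fail(14) 'ad': from fail(1)=0 chase 'd': 0 ⇒ 0;  out=∅∪out(0)=∅
  fail(3) 'acb': from fail(2)=9 chase 'b': 9→0 ⇒ 6;  out=∅∪out(6)=∅
  fail(11) 'caa': from fail(10)=1 chase 'a': 1→0 ⇒ 1;  out=∅∪out(1)=∅
  fail(15) 'add': from fail(14)=0 chase 'd': 0 ⇒ 0;  out={4}∪out(0)={4}
  fail(4) 'acba': from fail(3)=6 chase 'a': 6→0 ⇒ 1;  out=∅∪out(1)=∅
  fail(12) 'caad': from fail(11)=1 chase 'd': 1 ⇒ 14;  out=∅∪out(14)=∅
  fail(5) 'acbac': from fail(4)=1 chase 'c': 1 ⇒ 2;  out={0}∪out(2)={0}
  fail(13) 'caadd': from fail(12)=14 chase 'd': 14 ⇒ 15;  out={3}∪out(15)={3,4}

Text stream:
pos 0 'b': at 6
pos 1 'b': at 8  emit P2@[0:1]
pos 2 'c': at 7 ·f  emit P1@[1:2]
pos 3 'a': at 10 ·f
pos 4 'a': at 11
pos 5 'd': at 12
pos 6 'd': at 13  emit P3@[2:6],P4@[4:6]
pos 7 'c': at 9 ·f
pos 8 'a': at 10
pos 9 'a': at 11
pos 10 'd': at 12
pos 11 'd': at 13  emit P3@[7:11],P4@[9:11]
pos 12 'c': at 9 ·f
pos 13 'b': at 6 ·f
pos 14 'c': at 7  emit P1@[13:14]
pos 15 'a': at 10 ·f
pos 16 'a': at 11
pos 17 'd': at 12
pos 18 'd': at 13  emit P3@[14:18],P4@[16:18]
pos 19 'd': at 0 ·f
pos 20 'c': at 9
pos 21 'b': at 6 ·f
pos 22 'b': at 8  emit P2@[21:22]
pos 23 'b': at 8 ·f  emit P2@[22:23]
pos 24 'b': at 8 ·f  emit P2@[23:24]
pos 25 'c': at 7 ·f  emit P1@[24:25]
pos 26 'b': at 6 ·f
pos 27 'c': at 7  emit P1@[26:27]
pos 28 'b': at 6 ·f
pos 29 'a': at 1 ·f
pos 30 'd': at 14
pos 31 'a': at 1 ·f
pos 32 'c': at 2
pos 33 'b': at 3
pos 34 'a': at 4
pos 35 'c': at 5  emit P0@[31:35]
pos 36 'd': at 0 ·f
pos 37 'b': at 6
pos 38 'c': at 7  emit P1@[37:38]
pos 39 'a': at 10 ·f
pos 40 'd': at 14 ·f
pos 41 'd': at 15  emit P4@[39:41]
pos 42 'a': at 1 ·f
pos 43 'a': at 1 ·f
pos 44 'd': at 14
pos 45 'a': at 1 ·f
pos 46 'a': at 1 ·f
pos 47 'd': at 14
pos 48 'd': at 15  emit P4@[46:48]
pos 49 'd': at 0 ·f
pos 50 'b': at 6
pos 51 'a': at 1 ·f
pos 52 'c': at 2
pos 53 'c': at 9 ·f
pos 54 'c': at 9 ·f
pos 55 'a': at 10
pos 56 'b': at 6 ·f
pos 57 'c': at 7  emit P1@[56:57]
pos 58 'b': at 6 ·f

All matches (sorted): [[1,2],[2,1],[6,3],[6,4],[11,3],[11,4],[14,1],[18,3],[18,4],[22,2],[23,2],[24,2],[25,1],[27,1],[35,0],[38,1],[41,4],[48,4],[57,1]]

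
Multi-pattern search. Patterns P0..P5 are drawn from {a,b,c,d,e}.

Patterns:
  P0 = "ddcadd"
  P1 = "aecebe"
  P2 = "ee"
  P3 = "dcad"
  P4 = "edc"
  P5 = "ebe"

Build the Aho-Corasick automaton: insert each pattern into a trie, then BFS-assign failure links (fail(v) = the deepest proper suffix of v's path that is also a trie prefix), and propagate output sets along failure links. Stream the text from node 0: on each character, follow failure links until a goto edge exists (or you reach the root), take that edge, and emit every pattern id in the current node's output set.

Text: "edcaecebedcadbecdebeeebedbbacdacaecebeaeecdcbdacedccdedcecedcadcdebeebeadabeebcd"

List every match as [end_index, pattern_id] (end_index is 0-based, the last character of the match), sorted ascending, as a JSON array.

Build:
Trie nodes:
  n0 'ε': a→7 d→1 e→13
  n1 'd': c→15 d→2
  n2 'dd': c→3
  n3 'ddc': a→4
  n4 'ddca': d→5
  n5 'ddcad': d→6
  n6 'ddcadd': ·  ←P0
  n7 'a': e→8
  n8 'ae': c→9
  n9 'aec': e→10
  n10 'aece': b→11
  n11 'aeceb': e→12
  n12 'aecebe': ·  ←P1
  n13 'e': b→20 d→18 e→14
  n14 'ee': ·  ←P2
  n15 'dc': a→16
  n16 'dca': d→17
  n17 'dcad': ·  ←P3
  n18 'ed': c→19
  n19 'edc': ·  ←P4
  n20 'eb': e→21
  n21 'ebe': ·  ←P5

Failure links (BFS by depth):
  n1('d'): parent n0 fail=0; on 'd' 0 → fail=0;  out ∅∪∅=∅
  n7('a'): parent n0 fail=0; on 'a' 0 → fail=0;  out ∅∪∅=∅
  n13('e'): parent n0 fail=0; on 'e' 0 → fail=0;  out ∅∪∅=∅
  n2('dd'): parent n1 fail=0; on 'd' 0 → fail=1;  out ∅∪∅=∅
  n8('ae'): parent n7 fail=0; on 'e' 0 → fail=13;  out ∅∪∅=∅
  n14('ee'): parent n13 fail=0; on 'e' 0 → fail=13;  out {2}∪∅={2}
  n15('dc'): parent n1 fail=0; on 'c' 0 → fail=0;  out ∅∪∅=∅
  n18('ed'): parent n13 fail=0; on 'd' 0 → fail=1;  out ∅∪∅=∅
  n20('eb'): parent n13 fail=0; on 'b' 0 → fail=0;  out ∅∪∅=∅
  n3('ddc'): parent n2 fail=1; on 'c' 1 → fail=15;  out ∅∪∅=∅
  n9('aec'): parent n8 fail=13; on 'c' 13→0 → fail=0;  out ∅∪∅=∅
  n16('dca'): parent n15 fail=0; on 'a' 0 → fail=7;  out ∅∪∅=∅
  n19('edc'): parent n18 fail=1; on 'c' 1 → fail=15;  out {4}∪∅={4}
  n21('ebe'): parent n20 fail=0; on 'e' 0 → fail=13;  out {5}∪∅={5}
  n4('ddca'): parent n3 fail=15; on 'a' 15 → fail=16;  out ∅∪∅=∅
  n10('aece'): parent n9 fail=0; on 'e' 0 → fail=13;  out ∅∪∅=∅
  n17('dcad'): parent n16 fail=7; on 'd' 7→0 → fail=1;  out {3}∪∅={3}
  n5('ddcad'): parent n4 fail=16; on 'd' 16 → fail=17;  out ∅∪{3}={3}
  n11('aeceb'): parent n10 fail=13; on 'b' 13 → fail=20;  out ∅∪∅=∅
  n6('ddcadd'): parent n5 fail=17; on 'd' 17→1 → fail=2;  out {0}∪∅={0}
  n12('aecebe'): parent n11 fail=20; on 'e' 20 → fail=21;  out {1}∪{5}={1,5}

Text stream:
[0] read 'e'  n0⇒n13
[1] read 'd'  n13⇒n18
[2] read 'c'  n18⇒n19  → match P4@[0:2]
[3] read 'a'  n19⇒n16 (fail-walked)
[4] read 'e'  n16⇒n8 (fail-walked)
[5] read 'c'  n8⇒n9
[6] read 'e'  n9⇒n10
[7] read 'b'  n10⇒n11
[8] read 'e'  n11⇒n12  → match P1@[3:8],P5@[6:8]
[9] read 'd'  n12⇒n18 (fail-walked)
[10] read 'c'  n18⇒n19  → match P4@[8:10]
[11] read 'a'  n19⇒n16 (fail-walked)
[12] read 'd'  n16⇒n17  → match P3@[9:12]
[13] read 'b'  n17⇒n0 (fail-walked)
[14] read 'e'  n0⇒n13
[15] read 'c'  n13⇒n0 (fail-walked)
[16] read 'd'  n0⇒n1
[17] read 'e'  n1⇒n13 (fail-walked)
[18] read 'b'  n13⇒n20
[19] read 'e'  n20⇒n21  → match P5@[17:19]
[20] read 'e'  n21⇒n14 (fail-walked)  → match P2@[19:20]
[21] read 'e'  n14⇒n14 (fail-walked)  → match P2@[20:21]
[22] read 'b'  n14⇒n20 (fail-walked)
[23] read 'e'  n20⇒n21  → match P5@[21:23]
[24] read 'd'  n21⇒n18 (fail-walked)
[25] read 'b'  n18⇒n0 (fail-walked)
[26] read 'b'  n0⇒n0
[27] read 'a'  n0⇒n7
[28] read 'c'  n7⇒n0 (fail-walked)
[29] read 'd'  n0⇒n1
[30] read 'a'  n1⇒n7 (fail-walked)
[31] read 'c'  n7⇒n0 (fail-walked)
[32] read 'a'  n0⇒n7
[33] read 'e'  n7⇒n8
[34] read 'c'  n8⇒n9
[35] read 'e'  n9⇒n10
[36] read 'b'  n10⇒n11
[37] read 'e'  n11⇒n12  → match P1@[32:37],P5@[35:37]
[38] read 'a'  n12⇒n7 (fail-walked)
[39] read 'e'  n7⇒n8
[40] read 'e'  n8⇒n14 (fail-walked)  → match P2@[39:40]
[41] read 'c'  n14⇒n0 (fail-walked)
[42] read 'd'  n0⇒n1
[43] read 'c'  n1⇒n15
[44] read 'b'  n15⇒n0 (fail-walked)
[45] read 'd'  n0⇒n1
[46] read 'a'  n1⇒n7 (fail-walked)
[47] read 'c'  n7⇒n0 (fail-walked)
[48] read 'e'  n0⇒n13
[49] read 'd'  n13⇒n18
[50] read 'c'  n18⇒n19  → match P4@[48:50]
[51] read 'c'  n19⇒n0 (fail-walked)
[52] read 'd'  n0⇒n1
[53] read 'e'  n1⇒n13 (fail-walked)
[54] read 'd'  n13⇒n18
[55] read 'c'  n18⇒n19  → match P4@[53:55]
[56] read 'e'  n19⇒n13 (fail-walked)
[57] read 'c'  n13⇒n0 (fail-walked)
[58] read 'e'  n0⇒n13
[59] read 'd'  n13⇒n18
[60] read 'c'  n18⇒n19  → match P4@[58:60]
[61] read 'a'  n19⇒n16 (fail-walked)
[62] read 'd'  n16⇒n17  → match P3@[59:62]
[63] read 'c'  n17⇒n15 (fail-walked)
[64] read 'd'  n15⇒n1 (fail-walked)
[65] read 'e'  n1⇒n13 (fail-walked)
[66] read 'b'  n13⇒n20
[67] read 'e'  n20⇒n21  → match P5@[65:67]
[68] read 'e'  n21⇒n14 (fail-walked)  → match P2@[67:68]
[69] read 'b'  n14⇒n20 (fail-walked)
[70] read 'e'  n20⇒n21  → match P5@[68:70]
[71] read 'a'  n21⇒n7 (fail-walked)
[72] read 'd'  n7⇒n1 (fail-walked)
[73] read 'a'  n1⇒n7 (fail-walked)
[74] read 'b'  n7⇒n0 (fail-walked)
[75] read 'e'  n0⇒n13
[76] read 'e'  n13⇒n14  → match P2@[75:76]
[77] read 'b'  n14⇒n20 (fail-walked)
[78] read 'c'  n20⇒n0 (fail-walked)
[79] read 'd'  n0⇒n1

All matches (sorted): [[2,4],[8,1],[8,5],[10,4],[12,3],[19,5],[20,2],[21,2],[23,5],[37,1],[37,5],[40,2],[50,4],[55,4],[60,4],[62,3],[67,5],[68,2],[70,5],[76,2]]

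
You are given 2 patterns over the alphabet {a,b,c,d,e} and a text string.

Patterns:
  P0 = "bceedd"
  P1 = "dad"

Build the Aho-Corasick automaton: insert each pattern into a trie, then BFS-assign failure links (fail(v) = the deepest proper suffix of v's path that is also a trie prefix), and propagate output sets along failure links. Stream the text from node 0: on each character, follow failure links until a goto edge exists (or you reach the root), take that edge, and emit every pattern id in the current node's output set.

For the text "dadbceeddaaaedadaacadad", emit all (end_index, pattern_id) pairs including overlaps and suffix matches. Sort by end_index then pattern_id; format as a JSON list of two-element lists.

Construct AC machine:
Trie (insert patterns):
  0='ε' goto b→1 d→7
  1='b' goto c→2
  2='bc' goto e→3
  3='bce' goto e→4
  4='bcee' goto d→5
  5='bceed' goto d→6
  6='bceedd' goto ·  [P0 ends]
  7='d' goto a→8
  8='da' goto d→9
  9='dad' goto ·  [P1 ends]

Failure links (BFS by depth):
  fail(1) 'b': from fail(0)=0 chase 'b': 0 ⇒ 0;  out=∅∪out(0)=∅
  fail(7) 'd': from fail(0)=0 chase 'd': 0 ⇒ 0;  out=∅∪out(0)=∅
  fail(2) 'bc': from fail(1)=0 chase 'c': 0 ⇒ 0;  out=∅∪out(0)=∅
  fail(8) 'da': from fail(7)=0 chase 'a': 0 ⇒ 0;  out=∅∪out(0)=∅
  fail(3) 'bce': from fail(2)=0 chase 'e': 0 ⇒ 0;  out=∅∪out(0)=∅
  fail(9) 'dad': from fail(8)=0 chase 'd': 0 ⇒ 7;  out={1}∪out(7)={1}
  fail(4) 'bcee': from fail(3)=0 chase 'e': 0 ⇒ 0;  out=∅∪out(0)=∅
  fail(5) 'bceed': from fail(4)=0 chase 'd': 0 ⇒ 7;  out=∅∪out(7)=∅
  fail(6) 'bceedd': from fail(5)=7 chase 'd': 7→0 ⇒ 7;  out={0}∪out(7)={0}

Text stream:
i=0 'd': node 0→7
i=1 'a': node 7→8
i=2 'd': node 8→9  emit P1@[0:2]
i=3 'b': node 9→1 (fail-walked)
i=4 'c': node 1→2
i=5 'e': node 2→3
i=6 'e': node 3→4
i=7 'd': node 4→5
i=8 'd': node 5→6  emit P0@[3:8]
i=9 'a': node 6→8 (fail-walked)
i=10 'a': node 8→0 (fail-walked)
i=11 'a': node 0→0
i=12 'e': node 0→0
i=13 'd': node 0→7
i=14 'a': node 7→8
i=15 'd': node 8→9  emit P1@[13:15]
i=16 'a': node 9→8 (fail-walked)
i=17 'a': node 8→0 (fail-walked)
i=18 'c': node 0→0
i=19 'a': node 0→0
i=20 'd': node 0→7
i=21 'a': node 7→8
i=22 'd': node 8→9  emit P1@[20:22]

All matches (sorted): [[2,1],[8,0],[15,1],[22,1]]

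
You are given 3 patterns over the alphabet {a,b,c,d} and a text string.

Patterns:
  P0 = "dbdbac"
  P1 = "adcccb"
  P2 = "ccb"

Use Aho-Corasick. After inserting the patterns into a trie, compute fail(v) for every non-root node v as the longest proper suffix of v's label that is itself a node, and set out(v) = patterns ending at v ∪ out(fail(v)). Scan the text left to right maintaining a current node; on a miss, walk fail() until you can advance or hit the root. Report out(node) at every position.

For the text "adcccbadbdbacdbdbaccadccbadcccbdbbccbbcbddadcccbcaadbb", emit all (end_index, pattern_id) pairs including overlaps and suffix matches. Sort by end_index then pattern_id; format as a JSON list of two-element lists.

Build:
Trie nodes:
  n0 'ε': a→7 c→13 d→1
  n1 'd': b→2
  n2 'db': d→3
  n3 'dbd': b→4
  n4 'dbdb': a→5
  n5 'dbdba': c→6
  n6 'dbdbac': ·  ←P0
  n7 'a': d→8
  n8 'ad': c→9
  n9 'adc': c→10
  n10 'adcc': c→11
  n11 'adccc': b→12
  n12 'adcccb': ·  ←P1
  n13 'c': c→14
  n14 'cc': b→15
  n15 'ccb': ·  ←P2

BFS fail/out derivation:
  n1('d'): parent n0 fail=0; on 'd' 0 → fail=0;  out ∅∪∅=∅
  n7('a'): parent n0 fail=0; on 'a' 0 → fail=0;  out ∅∪∅=∅
  n13('c'): parent n0 fail=0; on 'c' 0 → fail=0;  out ∅∪∅=∅
  n2('db'): parent n1 fail=0; on 'b' 0 → fail=0;  out ∅∪∅=∅
  n8('ad'): parent n7 fail=0; on 'd' 0 → fail=1;  out ∅∪∅=∅
  n14('cc'): parent n13 fail=0; on 'c' 0 → fail=13;  out ∅∪∅=∅
  n3('dbd'): parent n2 fail=0; on 'd' 0 → fail=1;  out ∅∪∅=∅
  n9('adc'): parent n8 fail=1; on 'c' 1→0 → fail=13;  out ∅∪∅=∅
  n15('ccb'): parent n14 fail=13; on 'b' 13→0 → fail=0;  out {2}∪∅={2}
  n4('dbdb'): parent n3 fail=1; on 'b' 1 → fail=2;  out ∅∪∅=∅
  n10('adcc'): parent n9 fail=13; on 'c' 13 → fail=14;  out ∅∪∅=∅
  n5('dbdba'): parent n4 fail=2; on 'a' 2→0 → fail=7;  out ∅∪∅=∅
  n11('adccc'): parent n10 fail=14; on 'c' 14→13 → fail=14;  out ∅∪∅=∅
  n6('dbdbac'): parent n5 fail=7; on 'c' 7→0 → fail=13;  out {0}∪∅={0}
  n12('adcccb'): parent n11 fail=14; on 'b' 14 → fail=15;  out {1}∪{2}={1,2}

Text stream:
[0] read 'a'  n0⇒n7
[1] read 'd'  n7⇒n8
[2] read 'c'  n8⇒n9
[3] read 'c'  n9⇒n10
[4] read 'c'  n10⇒n11
[5] read 'b'  n11⇒n12  emit P1@[0:5],P2@[3:5]
[6] read 'a'  n12⇒n7 (fail-walked)
[7] read 'd'  n7⇒n8
[8] read 'b'  n8⇒n2 (fail-walked)
[9] read 'd'  n2⇒n3
[10] read 'b'  n3⇒n4
[11] read 'a'  n4⇒n5
[12] read 'c'  n5⇒n6  emit P0@[7:12]
[13] read 'd'  n6⇒n1 (fail-walked)
[14] read 'b'  n1⇒n2
[15] read 'd'  n2⇒n3
[16] read 'b'  n3⇒n4
[17] read 'a'  n4⇒n5
[18] read 'c'  n5⇒n6  emit P0@[13:18]
[19] read 'c'  n6⇒n14 (fail-walked)
[20] read 'a'  n14⇒n7 (fail-walked)
[21] read 'd'  n7⇒n8
[22] read 'c'  n8⇒n9
[23] read 'c'  n9⇒n10
[24] read 'b'  n10⇒n15 (fail-walked)  emit P2@[22:24]
[25] read 'a'  n15⇒n7 (fail-walked)
[26] read 'd'  n7⇒n8
[27] read 'c'  n8⇒n9
[28] read 'c'  n9⇒n10
[29] read 'c'  n10⇒n11
[30] read 'b'  n11⇒n12  emit P1@[25:30],P2@[28:30]
[31] read 'd'  n12⇒n1 (fail-walked)
[32] read 'b'  n1⇒n2
[33] read 'b'  n2⇒n0 (fail-walked)
[34] read 'c'  n0⇒n13
[35] read 'c'  n13⇒n14
[36] read 'b'  n14⇒n15  emit P2@[34:36]
[37] read 'b'  n15⇒n0 (fail-walked)
[38] read 'c'  n0⇒n13
[39] read 'b'  n13⇒n0 (fail-walked)
[40] read 'd'  n0⇒n1
[41] read 'd'  n1⇒n1 (fail-walked)
[42] read 'a'  n1⇒n7 (fail-walked)
[43] read 'd'  n7⇒n8
[44] read 'c'  n8⇒n9
[45] read 'c'  n9⇒n10
[46] read 'c'  n10⇒n11
[47] read 'b'  n11⇒n12  emit P1@[42:47],P2@[45:47]
[48] read 'c'  n12⇒n13 (fail-walked)
[49] read 'a'  n13⇒n7 (fail-walked)
[50] read 'a'  n7⇒n7 (fail-walked)
[51] read 'd'  n7⇒n8
[52] read 'b'  n8⇒n2 (fail-walked)
[53] read 'b'  n2⇒n0 (fail-walked)

Matches: [[5,1],[5,2],[12,0],[18,0],[24,2],[30,1],[30,2],[36,2],[47,1],[47,2]]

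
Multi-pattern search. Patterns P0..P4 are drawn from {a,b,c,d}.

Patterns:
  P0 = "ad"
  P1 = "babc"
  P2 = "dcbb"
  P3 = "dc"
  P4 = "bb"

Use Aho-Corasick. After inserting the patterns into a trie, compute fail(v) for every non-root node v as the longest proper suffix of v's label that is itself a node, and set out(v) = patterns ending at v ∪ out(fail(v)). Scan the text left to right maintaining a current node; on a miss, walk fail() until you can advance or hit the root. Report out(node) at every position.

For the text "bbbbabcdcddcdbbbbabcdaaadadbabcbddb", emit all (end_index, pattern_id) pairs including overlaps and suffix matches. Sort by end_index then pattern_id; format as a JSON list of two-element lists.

Build automaton:
Trie (insert patterns):
  0='ε' goto a→1 b→3 d→7
  1='a' goto d→2
  2='ad' goto ·  ←P0
  3='b' goto a→4 b→11
  4='ba' goto b→5
  5='bab' goto c→6
  6='babc' goto ·  ←P1
  7='d' goto c→8
  8='dc' goto b→9  ←P3
  9='dcb' goto b→10
  10='dcbb' goto ·  ←P2
  11='bb' goto ·  ←P4

Failure links (BFS by depth):
  n1('a'): parent n0 fail=0; on 'a' 0 → fail=0;  out ∅∪∅=∅
  n3('b'): parent n0 fail=0; on 'b' 0 → fail=0;  out ∅∪∅=∅
  n7('d'): parent n0 fail=0; on 'd' 0 → fail=0;  out ∅∪∅=∅
  n2('ad'): parent n1 fail=0; on 'd' 0 → fail=7;  out {0}∪∅={0}
  n4('ba'): parent n3 fail=0; on 'a' 0 → fail=1;  out ∅∪∅=∅
  n8('dc'): parent n7 fail=0; on 'c' 0 → fail=0;  out {3}∪∅={3}
  n11('bb'): parent n3 fail=0; on 'b' 0 → fail=3;  out {4}∪∅={4}
  n5('bab'): parent n4 fail=1; on 'b' 1→0 → fail=3;  out ∅∪∅=∅
  n9('dcb'): parent n8 fail=0; on 'b' 0 → fail=3;  out ∅∪∅=∅
  n6('babc'): parent n5 fail=3; on 'c' 3→0 → fail=0;  out {1}∪∅={1}
  n10('dcbb'): parent n9 fail=3; on 'b' 3 → fail=11;  out {2}∪{4}={2,4}

Text stream:
[0] read 'b'  n0⇒n3
[1] read 'b'  n3⇒n11  → match P4@[0:1]
[2] read 'b'  n11⇒n11 (via fail)  → match P4@[1:2]
[3] read 'b'  n11⇒n11 (via fail)  → match P4@[2:3]
[4] read 'a'  n11⇒n4 (via fail)
[5] read 'b'  n4⇒n5
[6] read 'c'  n5⇒n6  → match P1@[3:6]
[7] read 'd'  n6⇒n7 (via fail)
[8] read 'c'  n7⇒n8  → match P3@[7:8]
[9] read 'd'  n8⇒n7 (via fail)
[10] read 'd'  n7⇒n7 (via fail)
[11] read 'c'  n7⇒n8  → match P3@[10:11]
[12] read 'd'  n8⇒n7 (via fail)
[13] read 'b'  n7⇒n3 (via fail)
[14] read 'b'  n3⇒n11  → match P4@[13:14]
[15] read 'b'  n11⇒n11 (via fail)  → match P4@[14:15]
[16] read 'b'  n11⇒n11 (via fail)  → match P4@[15:16]
[17] read 'a'  n11⇒n4 (via fail)
[18] read 'b'  n4⇒n5
[19] read 'c'  n5⇒n6  → match P1@[16:19]
[20] read 'd'  n6⇒n7 (via fail)
[21] read 'a'  n7⇒n1 (via fail)
[22] read 'a'  n1⇒n1 (via fail)
[23] read 'a'  n1⇒n1 (via fail)
[24] read 'd'  n1⇒n2  → match P0@[23:24]
[25] read 'a'  n2⇒n1 (via fail)
[26] read 'd'  n1⇒n2  → match P0@[25:26]
[27] read 'b'  n2⇒n3 (via fail)
[28] read 'a'  n3⇒n4
[29] read 'b'  n4⇒n5
[30] read 'c'  n5⇒n6  → match P1@[27:30]
[31] read 'b'  n6⇒n3 (via fail)
[32] read 'd'  n3⇒n7 (via fail)
[33] read 'd'  n7⇒n7 (via fail)
[34] read 'b'  n7⇒n3 (via fail)

Result: [[1,4],[2,4],[3,4],[6,1],[8,3],[11,3],[14,4],[15,4],[16,4],[19,1],[24,0],[26,0],[30,1]]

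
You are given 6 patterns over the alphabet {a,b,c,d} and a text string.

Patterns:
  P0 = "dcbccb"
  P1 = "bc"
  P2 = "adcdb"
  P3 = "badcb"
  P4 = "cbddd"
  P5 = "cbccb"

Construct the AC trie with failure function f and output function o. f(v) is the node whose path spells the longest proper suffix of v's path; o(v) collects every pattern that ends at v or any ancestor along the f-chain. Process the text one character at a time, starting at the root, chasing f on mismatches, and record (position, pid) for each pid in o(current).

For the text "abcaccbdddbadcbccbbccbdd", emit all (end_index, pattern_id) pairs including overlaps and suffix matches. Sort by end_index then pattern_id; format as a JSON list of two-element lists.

Construct AC machine:
Trie nodes:
  0='ε' goto a→9 b→7 c→18 d→1
  1='d' goto c→2
  2='dc' goto b→3
  3='dcb' goto c→4
  4='dcbc' goto c→5
  5='dcbcc' goto b→6
  6='dcbccb' goto ·  ←P0
  7='b' goto a→14 c→8
  8='bc' goto ·  ←P1
  9='a' goto d→10
  10='ad' goto c→11
  11='adc' goto d→12
  12='adcd' goto b→13
  13='adcdb' goto ·  ←P2
  14='ba' goto d→15
  15='bad' goto c→16
  16='badc' goto b→17
  17='badcb' goto ·  ←P3
  18='c' goto b→19
  19='cb' goto c→23 d→20
  20='cbd' goto d→21
  21='cbdd' goto d→22
  22='cbddd' goto ·  ←P4
  23='cbc' goto c→24
  24='cbcc' goto b→25
  25='cbccb' goto ·  ←P5

BFS fail/out derivation:
  n1('d'): parent n0 fail=0; on 'd' 0 → fail=0;  out ∅∪∅=∅
  n7('b'): parent n0 fail=0; on 'b' 0 → fail=0;  out ∅∪∅=∅
  n9('a'): parent n0 fail=0; on 'a' 0 → fail=0;  out ∅∪∅=∅
  n18('c'): parent n0 fail=0; on 'c' 0 → fail=0;  out ∅∪∅=∅
  n2('dc'): parent n1 fail=0; on 'c' 0 → fail=18;  out ∅∪∅=∅
  n8('bc'): parent n7 fail=0; on 'c' 0 → fail=18;  out {1}∪∅={1}
  n10('ad'): parent n9 fail=0; on 'd' 0 → fail=1;  out ∅∪∅=∅
  n14('ba'): parent n7 fail=0; on 'a' 0 → fail=9;  out ∅∪∅=∅
  n19('cb'): parent n18 fail=0; on 'b' 0 → fail=7;  out ∅∪∅=∅
  n3('dcb'): parent n2 fail=18; on 'b' 18 → fail=19;  out ∅∪∅=∅
  n11('adc'): parent n10 fail=1; on 'c' 1 → fail=2;  out ∅∪∅=∅
  n15('bad'): parent n14 fail=9; on 'd' 9 → fail=10;  out ∅∪∅=∅
  n20('cbd'): parent n19 fail=7; on 'd' 7→0 → fail=1;  out ∅∪∅=∅
  n23('cbc'): parent n19 fail=7; on 'c' 7 → fail=8;  out ∅∪{1}={1}
  n4('dcbc'): parent n3 fail=19; on 'c' 19 → fail=23;  out ∅∪{1}={1}
  n12('adcd'): parent n11 fail=2; on 'd' 2→18→0 → fail=1;  out ∅∪∅=∅
  n16('badc'): parent n15 fail=10; on 'c' 10 → fail=11;  out ∅∪∅=∅
  n21('cbdd'): parent n20 fail=1; on 'd' 1→0 → fail=1;  out ∅∪∅=∅
  n24('cbcc'): parent n23 fail=8; on 'c' 8→18→0 → fail=18;  out ∅∪∅=∅
  n5('dcbcc'): parent n4 fail=23; on 'c' 23 → fail=24;  out ∅∪∅=∅
  n13('adcdb'): parent n12 fail=1; on 'b' 1→0 → fail=7;  out {2}∪∅={2}
  n17('badcb'): parent n16 fail=11; on 'b' 11→2 → fail=3;  out {3}∪∅={3}
  n22('cbddd'): parent n21 fail=1; on 'd' 1→0 → fail=1;  out {4}∪∅={4}
  n25('cbccb'): parent n24 fail=18; on 'b' 18 → fail=19;  out {5}∪∅={5}
  n6('dcbccb'): parent n5 fail=24; on 'b' 24 → fail=25;  out {0}∪{5}={0,5}

Scan:
i=0 'a': node 0→9
i=1 'b': node 9→7 (fail-walked)
i=2 'c': node 7→8  → match P1@[1:2]
i=3 'a': node 8→9 (fail-walked)
i=4 'c': node 9→18 (fail-walked)
i=5 'c': node 18→18 (fail-walked)
i=6 'b': node 18→19
i=7 'd': node 19→20
i=8 'd': node 20→21
i=9 'd': node 21→22  → match P4@[5:9]
i=10 'b': node 22→7 (fail-walked)
i=11 'a': node 7→14
i=12 'd': node 14→15
i=13 'c': node 15→16
i=14 'b': node 16→17  → match P3@[10:14]
i=15 'c': node 17→4 (fail-walked)  → match P1@[14:15]
i=16 'c': node 4→5
i=17 'b': node 5→6  → match P0@[12:17],P5@[13:17]
i=18 'b': node 6→7 (fail-walked)
i=19 'c': node 7→8  → match P1@[18:19]
i=20 'c': node 8→18 (fail-walked)
i=21 'b': node 18→19
i=22 'd': node 19→20
i=23 'd': node 20→21

All matches (sorted): [[2,1],[9,4],[14,3],[15,1],[17,0],[17,5],[19,1]]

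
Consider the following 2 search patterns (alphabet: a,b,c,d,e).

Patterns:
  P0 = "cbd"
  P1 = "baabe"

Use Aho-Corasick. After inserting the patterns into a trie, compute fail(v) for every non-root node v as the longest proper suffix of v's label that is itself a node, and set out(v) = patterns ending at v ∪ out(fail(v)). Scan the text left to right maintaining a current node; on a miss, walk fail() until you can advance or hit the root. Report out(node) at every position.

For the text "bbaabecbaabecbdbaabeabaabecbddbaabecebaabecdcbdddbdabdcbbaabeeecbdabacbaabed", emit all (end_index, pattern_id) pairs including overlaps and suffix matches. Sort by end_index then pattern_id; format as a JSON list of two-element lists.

Construct AC machine:
Trie (insert patterns):
  0='ε' goto b→4 c→1
  1='c' goto b→2
  2='cb' goto d→3
  3='cbd' goto ·  [P0 ends]
  4='b' goto a→5
  5='ba' goto a→6
  6='baa' goto b→7
  7='baab' goto e→8
  8='baabe' goto ·  [P1 ends]

Failure links (BFS by depth):
  n1('c'): parent n0 fail=0; on 'c' 0 → fail=0;  out ∅∪∅=∅
  n4('b'): parent n0 fail=0; on 'b' 0 → fail=0;  out ∅∪∅=∅
  n2('cb'): parent n1 fail=0; on 'b' 0 → fail=4;  out ∅∪∅=∅
  n5('ba'): parent n4 fail=0; on 'a' 0 → fail=0;  out ∅∪∅=∅
  n3('cbd'): parent n2 fail=4; on 'd' 4→0 → fail=0;  out {0}∪∅={0}
  n6('baa'): parent n5 fail=0; on 'a' 0 → fail=0;  out ∅∪∅=∅
  n7('baab'): parent n6 fail=0; on 'b' 0 → fail=4;  out ∅∪∅=∅
  n8('baabe'): parent n7 fail=4; on 'e' 4→0 → fail=0;  out {1}∪∅={1}

Run:
i=0 'b': node 0→4
i=1 'b': node 4→4 (fail-walked)
i=2 'a': node 4→5
i=3 'a': node 5→6
i=4 'b': node 6→7
i=5 'e': node 7→8  emit P1@[1:5]
i=6 'c': node 8→1 (fail-walked)
i=7 'b': node 1→2
i=8 'a': node 2→5 (fail-walked)
i=9 'a': node 5→6
i=10 'b': node 6→7
i=11 'e': node 7→8  emit P1@[7:11]
i=12 'c': node 8→1 (fail-walked)
i=13 'b': node 1→2
i=14 'd': node 2→3  emit P0@[12:14]
i=15 'b': node 3→4 (fail-walked)
i=16 'a': node 4→5
i=17 'a': node 5→6
i=18 'b': node 6→7
i=19 'e': node 7→8  emit P1@[15:19]
i=20 'a': node 8→0 (fail-walked)
i=21 'b': node 0→4
i=22 'a': node 4→5
i=23 'a': node 5→6
i=24 'b': node 6→7
i=25 'e': node 7→8  emit P1@[21:25]
i=26 'c': node 8→1 (fail-walked)
i=27 'b': node 1→2
i=28 'd': node 2→3  emit P0@[26:28]
i=29 'd': node 3→0 (fail-walked)
i=30 'b': node 0→4
i=31 'a': node 4→5
i=32 'a': node 5→6
i=33 'b': node 6→7
i=34 'e': node 7→8  emit P1@[30:34]
i=35 'c': node 8→1 (fail-walked)
i=36 'e': node 1→0 (fail-walked)
i=37 'b': node 0→4
i=38 'a': node 4→5
i=39 'a': node 5→6
i=40 'b': node 6→7
i=41 'e': node 7→8  emit P1@[37:41]
i=42 'c': node 8→1 (fail-walked)
i=43 'd': node 1→0 (fail-walked)
i=44 'c': node 0→1
i=45 'b': node 1→2
i=46 'd': node 2→3  emit P0@[44:46]
i=47 'd': node 3→0 (fail-walked)
i=48 'd': node 0→0
i=49 'b': node 0→4
i=50 'd': node 4→0 (fail-walked)
i=51 'a': node 0→0
i=52 'b': node 0→4
i=53 'd': node 4→0 (fail-walked)
i=54 'c': node 0→1
i=55 'b': node 1→2
i=56 'b': node 2→4 (fail-walked)
i=57 'a': node 4→5
i=58 'a': node 5→6
i=59 'b': node 6→7
i=60 'e': node 7→8  emit P1@[56:60]
i=61 'e': node 8→0 (fail-walked)
i=62 'e': node 0→0
i=63 'c': node 0→1
i=64 'b': node 1→2
i=65 'd': node 2→3  emit P0@[63:65]
i=66 'a': node 3→0 (fail-walked)
i=67 'b': node 0→4
i=68 'a': node 4→5
i=69 'c': node 5→1 (fail-walked)
i=70 'b': node 1→2
i=71 'a': node 2→5 (fail-walked)
i=72 'a': node 5→6
i=73 'b': node 6→7
i=74 'e': node 7→8  emit P1@[70:74]
i=75 'd': node 8→0 (fail-walked)

Matches: [[5,1],[11,1],[14,0],[19,1],[25,1],[28,0],[34,1],[41,1],[46,0],[60,1],[65,0],[74,1]]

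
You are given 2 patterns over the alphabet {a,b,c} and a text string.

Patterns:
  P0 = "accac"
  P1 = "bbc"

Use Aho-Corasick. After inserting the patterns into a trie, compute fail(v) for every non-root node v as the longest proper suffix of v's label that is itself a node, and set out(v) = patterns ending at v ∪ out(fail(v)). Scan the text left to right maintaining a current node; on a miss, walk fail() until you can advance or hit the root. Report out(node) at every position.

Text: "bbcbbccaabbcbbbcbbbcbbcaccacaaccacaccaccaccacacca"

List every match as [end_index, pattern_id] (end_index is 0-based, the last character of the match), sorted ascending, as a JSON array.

Construct AC machine:
Trie (insert patterns):
  n0 'ε': a→1 b→6
  n1 'a': c→2
  n2 'ac': c→3
  n3 'acc': a→4
  n4 'acca': c→5
  n5 'accac': ·  [P0 ends]
  n6 'b': b→7
  n7 'bb': c→8
  n8 'bbc': ·  [P1 ends]

Failure links (BFS by depth):
  fail(1) 'a': from fail(0)=0 chase 'a': 0 ⇒ 0;  out=∅∪out(0)=∅
  fail(6) 'b': from fail(0)=0 chase 'b': 0 ⇒ 0;  out=∅∪out(0)=∅
  fail(2) 'ac': from fail(1)=0 chase 'c': 0 ⇒ 0;  out=∅∪out(0)=∅
  fail(7) 'bb': from fail(6)=0 chase 'b': 0 ⇒ 6;  out=∅∪out(6)=∅
  fail(3) 'acc': from fail(2)=0 chase 'c': 0 ⇒ 0;  out=∅∪out(0)=∅
  fail(8) 'bbc': from fail(7)=6 chase 'c': 6→0 ⇒ 0;  out={1}∪out(0)={1}
  fail(4) 'acca': from fail(3)=0 chase 'a': 0 ⇒ 1;  out=∅∪out(1)=∅
  fail(5) 'accac': from fail(4)=1 chase 'c': 1 ⇒ 2;  out={0}∪out(2)={0}

Scan:
i=0 'b': node 0→6
i=1 'b': node 6→7
i=2 'c': node 7→8  ** P1@[0:2]
i=3 'b': node 8→6 ·f
i=4 'b': node 6→7
i=5 'c': node 7→8  ** P1@[3:5]
i=6 'c': node 8→0 ·f
i=7 'a': node 0→1
i=8 'a': node 1→1 ·f
i=9 'b': node 1→6 ·f
i=10 'b': node 6→7
i=11 'c': node 7→8  ** P1@[9:11]
i=12 'b': node 8→6 ·f
i=13 'b': node 6→7
i=14 'b': node 7→7 ·f
i=15 'c': node 7→8  ** P1@[13:15]
i=16 'b': node 8→6 ·f
i=17 'b': node 6→7
i=18 'b': node 7→7 ·f
i=19 'c': node 7→8  ** P1@[17:19]
i=20 'b': node 8→6 ·f
i=21 'b': node 6→7
i=22 'c': node 7→8  ** P1@[20:22]
i=23 'a': node 8→1 ·f
i=24 'c': node 1→2
i=25 'c': node 2→3
i=26 'a': node 3→4
i=27 'c': node 4→5  ** P0@[23:27]
i=28 'a': node 5→1 ·f
i=29 'a': node 1→1 ·f
i=30 'c': node 1→2
i=31 'c': node 2→3
i=32 'a': node 3→4
i=33 'c': node 4→5  ** P0@[29:33]
i=34 'a': node 5→1 ·f
i=35 'c': node 1→2
i=36 'c': node 2→3
i=37 'a': node 3→4
i=38 'c': node 4→5  ** P0@[34:38]
i=39 'c': node 5→3 ·f
i=40 'a': node 3→4
i=41 'c': node 4→5  ** P0@[37:41]
i=42 'c': node 5→3 ·f
i=43 'a': node 3→4
i=44 'c': node 4→5  ** P0@[40:44]
i=45 'a': node 5→1 ·f
i=46 'c': node 1→2
i=47 'c': node 2→3
i=48 'a': node 3→4

All matches (sorted): [[2,1],[5,1],[11,1],[15,1],[19,1],[22,1],[27,0],[33,0],[38,0],[41,0],[44,0]]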